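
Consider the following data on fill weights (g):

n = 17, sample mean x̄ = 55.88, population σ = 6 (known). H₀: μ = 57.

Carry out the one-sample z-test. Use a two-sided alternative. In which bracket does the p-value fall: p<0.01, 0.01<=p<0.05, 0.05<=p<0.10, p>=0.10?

SE = σ/√n = 6/√17 = 1.4552
z = (x̄−μ₀)/SE = (55.88−57)/1.4552 = -0.7696
p-value (two-sided) = 0.44151
→ bracket: p>=0.10

p-value bracket: p>=0.10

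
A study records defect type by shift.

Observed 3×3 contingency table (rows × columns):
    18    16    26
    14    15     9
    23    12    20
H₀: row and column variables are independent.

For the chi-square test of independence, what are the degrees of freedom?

degrees of freedom = 4

df = (r−1)(c−1) = (3−1)·(3−1) = 4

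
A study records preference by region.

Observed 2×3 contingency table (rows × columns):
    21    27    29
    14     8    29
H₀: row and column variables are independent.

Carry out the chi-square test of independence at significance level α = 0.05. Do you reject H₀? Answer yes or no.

Row totals [77, 51], col totals [35, 35, 58], n=128
χ² = (21−21.05)²/21.05 + (27−21.05)²/21.05 + (29−34.89)²/34.89 + (14−13.95)²/13.95 + (8−13.95)²/13.95 + (29−23.11)²/23.11 = 6.7099
df = 2
p-value (upper-tail) = 0.03491
At α=0.05: p < α → reject H₀

reject H₀: yes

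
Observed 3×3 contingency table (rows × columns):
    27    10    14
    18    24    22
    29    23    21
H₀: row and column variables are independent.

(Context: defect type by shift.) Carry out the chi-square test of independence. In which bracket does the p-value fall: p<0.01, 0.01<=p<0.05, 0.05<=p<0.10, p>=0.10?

Row totals [51, 64, 73], col totals [74, 57, 57], n=188
χ² = (27−20.07)²/20.07 + (10−15.46)²/15.46 + (14−15.46)²/15.46 + (18−25.19)²/25.19 + (24−19.40)²/19.40 + (22−19.40)²/19.40 + (29−28.73)²/28.73 + (23−22.13)²/22.13 + (21−22.13)²/22.13 = 8.0406
df = 4
p-value (upper-tail) = 0.09010
→ bracket: 0.05<=p<0.10

p-value bracket: 0.05<=p<0.10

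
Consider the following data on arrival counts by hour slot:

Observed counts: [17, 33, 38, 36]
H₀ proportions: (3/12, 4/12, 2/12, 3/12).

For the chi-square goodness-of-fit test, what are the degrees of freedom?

df = k − 1 = 4 − 1 = 3

degrees of freedom = 3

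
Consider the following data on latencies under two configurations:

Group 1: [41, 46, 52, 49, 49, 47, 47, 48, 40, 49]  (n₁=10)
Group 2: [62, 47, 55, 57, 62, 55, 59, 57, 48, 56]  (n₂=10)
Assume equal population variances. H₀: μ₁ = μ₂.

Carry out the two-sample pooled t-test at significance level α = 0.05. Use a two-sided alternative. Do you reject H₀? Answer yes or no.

reject H₀: yes

x̄₁=46.800, s₁=3.706, n₁=10
x̄₂=55.800, s₂=5.051, n₂=10
s_p² = [9·3.706² + 9·5.051²]/18 = 19.6222
SE = √(s_p²·(1/10+1/10)) = 1.9810
t = (46.800−55.800)/1.9810 = -4.5431
df = 18
p-value (two-sided) = 0.00025
At α=0.05: p < α → reject H₀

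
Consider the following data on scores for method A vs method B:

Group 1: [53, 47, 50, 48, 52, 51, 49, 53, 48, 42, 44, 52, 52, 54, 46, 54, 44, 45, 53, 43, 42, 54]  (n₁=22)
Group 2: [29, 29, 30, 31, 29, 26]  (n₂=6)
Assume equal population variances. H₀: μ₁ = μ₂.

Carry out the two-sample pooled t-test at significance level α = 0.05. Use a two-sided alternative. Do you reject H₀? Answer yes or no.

x̄₁=48.909, s₁=4.196, n₁=22
x̄₂=29.000, s₂=1.673, n₂=6
s_p² = [21·4.196² + 5·1.673²]/26 = 14.7622
SE = √(s_p²·(1/22+1/6)) = 1.7696
t = (48.909−29.000)/1.7696 = 11.2508
df = 26
p-value (two-sided) = 0.00000
At α=0.05: p < α → reject H₀

reject H₀: yes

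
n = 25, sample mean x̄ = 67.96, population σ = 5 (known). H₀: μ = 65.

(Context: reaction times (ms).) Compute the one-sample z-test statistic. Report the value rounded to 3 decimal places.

test statistic = 2.960

SE = σ/√n = 5/√25 = 1.0000
z = (x̄−μ₀)/SE = (67.96−65)/1.0000 = 2.9600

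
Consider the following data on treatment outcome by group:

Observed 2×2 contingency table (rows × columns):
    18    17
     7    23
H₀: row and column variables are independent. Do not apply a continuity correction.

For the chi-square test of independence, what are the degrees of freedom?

df = (r−1)(c−1) = (2−1)·(2−1) = 1

degrees of freedom = 1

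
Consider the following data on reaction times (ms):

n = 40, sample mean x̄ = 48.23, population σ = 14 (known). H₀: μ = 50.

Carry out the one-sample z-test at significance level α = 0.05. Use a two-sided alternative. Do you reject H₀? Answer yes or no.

reject H₀: no

SE = σ/√n = 14/√40 = 2.2136
z = (x̄−μ₀)/SE = (48.23−50)/2.2136 = -0.7996
p-value (two-sided) = 0.42394
At α=0.05: p ≥ α → fail to reject H₀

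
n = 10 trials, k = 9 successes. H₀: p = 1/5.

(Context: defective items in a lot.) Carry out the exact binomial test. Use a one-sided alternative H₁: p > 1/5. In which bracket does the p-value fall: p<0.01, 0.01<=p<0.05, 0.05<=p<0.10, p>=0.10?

p-value bracket: p<0.01

Exact binomial: n=10, k=9, p₀=1/5=0.2000
P(X≥9) from Σ C(n,i)·p₀^i·(1−p₀)^(n−i)
p-value (one-sided, H₁ greater) = 0.00000
→ bracket: p<0.01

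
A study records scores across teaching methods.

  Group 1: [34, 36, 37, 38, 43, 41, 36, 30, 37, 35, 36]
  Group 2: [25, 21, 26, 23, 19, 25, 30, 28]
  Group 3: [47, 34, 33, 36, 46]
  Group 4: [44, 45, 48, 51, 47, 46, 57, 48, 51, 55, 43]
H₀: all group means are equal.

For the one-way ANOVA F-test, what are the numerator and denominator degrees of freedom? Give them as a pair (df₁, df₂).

k = 4 groups, N = 35 total
df = (k−1, N−k) = (4−1, 35−4) = (3, 31)

degrees of freedom = [3, 31]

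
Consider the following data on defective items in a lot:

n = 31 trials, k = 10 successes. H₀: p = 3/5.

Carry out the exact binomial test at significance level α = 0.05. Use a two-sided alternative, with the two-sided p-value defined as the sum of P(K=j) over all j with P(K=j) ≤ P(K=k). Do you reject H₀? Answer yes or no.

reject H₀: yes

Exact binomial: n=31, k=10, p₀=3/5=0.6000
P(X=j) = C(n,j)·p₀^j·(1−p₀)^(n−j); p = Σ P(X=j) over j with P(X=j) ≤ P(X=10)
p-value (two-sided) = 0.00269
At α=0.05: p < α → reject H₀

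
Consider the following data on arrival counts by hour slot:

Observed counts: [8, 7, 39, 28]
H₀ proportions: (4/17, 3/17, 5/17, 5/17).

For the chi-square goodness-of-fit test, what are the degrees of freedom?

degrees of freedom = 3

df = k − 1 = 4 − 1 = 3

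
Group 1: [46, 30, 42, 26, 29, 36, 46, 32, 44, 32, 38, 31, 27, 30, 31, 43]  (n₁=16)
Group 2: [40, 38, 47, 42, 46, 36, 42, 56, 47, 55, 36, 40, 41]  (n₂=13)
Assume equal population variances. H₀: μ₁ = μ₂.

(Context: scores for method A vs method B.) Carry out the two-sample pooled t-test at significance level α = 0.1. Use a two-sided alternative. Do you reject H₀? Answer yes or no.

reject H₀: yes

x̄₁=35.188, s₁=6.959, n₁=16
x̄₂=43.538, s₂=6.437, n₂=13
s_p² = [15·6.959² + 12·6.437²]/27 = 45.3210
SE = √(s_p²·(1/16+1/13)) = 2.5137
t = (35.188−43.538)/2.5137 = -3.3221
df = 27
p-value (two-sided) = 0.00257
At α=0.1: p < α → reject H₀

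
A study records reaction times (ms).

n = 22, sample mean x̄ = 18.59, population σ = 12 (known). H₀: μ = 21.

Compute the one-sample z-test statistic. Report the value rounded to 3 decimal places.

SE = σ/√n = 12/√22 = 2.5584
z = (x̄−μ₀)/SE = (18.59−21)/2.5584 = -0.9420

test statistic = -0.942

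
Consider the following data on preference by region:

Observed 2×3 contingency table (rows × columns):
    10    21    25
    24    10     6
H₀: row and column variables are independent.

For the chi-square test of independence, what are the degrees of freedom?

degrees of freedom = 2

df = (r−1)(c−1) = (2−1)·(3−1) = 2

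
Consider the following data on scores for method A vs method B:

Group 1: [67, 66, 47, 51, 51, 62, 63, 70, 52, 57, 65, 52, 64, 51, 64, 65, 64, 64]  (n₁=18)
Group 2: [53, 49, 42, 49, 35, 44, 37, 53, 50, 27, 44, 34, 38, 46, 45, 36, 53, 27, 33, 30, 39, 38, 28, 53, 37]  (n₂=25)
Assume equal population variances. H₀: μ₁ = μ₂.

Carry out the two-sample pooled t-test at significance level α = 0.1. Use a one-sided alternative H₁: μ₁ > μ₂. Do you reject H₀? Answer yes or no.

reject H₀: yes

x̄₁=59.722, s₁=7.111, n₁=18
x̄₂=40.800, s₂=8.549, n₂=25
s_p² = [17·7.111² + 24·8.549²]/41 = 63.7466
SE = √(s_p²·(1/18+1/25)) = 2.4681
t = (59.722−40.800)/2.4681 = 7.6668
df = 41
p-value (one-sided, H₁ greater) = 0.00000
At α=0.1: p < α → reject H₀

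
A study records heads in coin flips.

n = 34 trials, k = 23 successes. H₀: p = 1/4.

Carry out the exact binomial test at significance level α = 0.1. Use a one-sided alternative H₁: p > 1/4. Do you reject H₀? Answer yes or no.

reject H₀: yes

Exact binomial: n=34, k=23, p₀=1/4=0.2500
P(X≥23) from Σ C(n,i)·p₀^i·(1−p₀)^(n−i)
p-value (one-sided, H₁ greater) = 0.00000
At α=0.1: p < α → reject H₀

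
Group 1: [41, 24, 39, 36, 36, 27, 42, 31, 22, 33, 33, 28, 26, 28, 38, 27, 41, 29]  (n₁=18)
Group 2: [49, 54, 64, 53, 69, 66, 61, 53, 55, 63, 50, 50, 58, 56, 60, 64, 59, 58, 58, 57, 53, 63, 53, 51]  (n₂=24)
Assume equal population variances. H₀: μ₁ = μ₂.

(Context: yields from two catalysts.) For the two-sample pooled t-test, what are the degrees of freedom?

degrees of freedom = 40

df = n₁ + n₂ − 2 = 18 + 24 − 2 = 40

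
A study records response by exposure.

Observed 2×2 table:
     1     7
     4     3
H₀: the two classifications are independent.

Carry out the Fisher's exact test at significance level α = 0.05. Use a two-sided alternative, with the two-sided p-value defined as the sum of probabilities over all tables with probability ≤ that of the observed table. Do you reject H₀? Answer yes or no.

Margins: r₁=8, r₂=7, c₁=5, c₂=10, n=15
p_obs = C(8,1)·C(7,4)/C(15,5); sum pmf over tables with pmf ≤ p_obs
p-value (two-sided) = 0.11888
At α=0.05: p ≥ α → fail to reject H₀

reject H₀: no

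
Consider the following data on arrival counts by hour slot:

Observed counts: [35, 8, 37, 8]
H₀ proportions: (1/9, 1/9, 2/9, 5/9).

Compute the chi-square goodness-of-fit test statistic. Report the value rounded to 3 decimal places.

n = 88; E_i = n·p_i = [9.78, 9.78, 19.56, 48.89]
χ² = (35−9.78)²/9.78 + (8−9.78)²/9.78 + (37−19.56)²/19.56 + (8−48.89)²/48.89 = 115.1443
df = 3

test statistic = 115.144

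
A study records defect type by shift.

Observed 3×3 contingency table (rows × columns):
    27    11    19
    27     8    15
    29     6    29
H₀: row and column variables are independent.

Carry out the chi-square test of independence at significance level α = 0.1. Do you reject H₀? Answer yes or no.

reject H₀: no

Row totals [57, 50, 64], col totals [83, 25, 63], n=171
χ² = (27−27.67)²/27.67 + (11−8.33)²/8.33 + (19−21.00)²/21.00 + (27−24.27)²/24.27 + (8−7.31)²/7.31 + (15−18.42)²/18.42 + (29−31.06)²/31.06 + (6−9.36)²/9.36 + (29−23.58)²/23.58 = 4.6554
df = 4
p-value (upper-tail) = 0.32451
At α=0.1: p ≥ α → fail to reject H₀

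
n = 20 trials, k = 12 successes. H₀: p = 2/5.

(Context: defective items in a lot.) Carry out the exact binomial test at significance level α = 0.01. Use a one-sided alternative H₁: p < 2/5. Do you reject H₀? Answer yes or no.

reject H₀: no

Exact binomial: n=20, k=12, p₀=2/5=0.4000
P(X≤12) from Σ C(n,i)·p₀^i·(1−p₀)^(n−i)
p-value (one-sided, H₁ less) = 0.97897
At α=0.01: p ≥ α → fail to reject H₀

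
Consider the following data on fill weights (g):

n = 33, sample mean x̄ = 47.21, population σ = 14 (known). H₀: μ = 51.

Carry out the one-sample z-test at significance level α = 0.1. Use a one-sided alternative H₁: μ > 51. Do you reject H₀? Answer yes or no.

reject H₀: no

SE = σ/√n = 14/√33 = 2.4371
z = (x̄−μ₀)/SE = (47.21−51)/2.4371 = -1.5551
p-value (one-sided, H₁ greater) = 0.94004
At α=0.1: p ≥ α → fail to reject H₀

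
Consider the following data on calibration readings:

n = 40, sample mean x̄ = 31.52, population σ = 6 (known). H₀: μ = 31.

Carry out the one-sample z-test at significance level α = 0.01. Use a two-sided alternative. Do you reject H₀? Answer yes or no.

SE = σ/√n = 6/√40 = 0.9487
z = (x̄−μ₀)/SE = (31.52−31)/0.9487 = 0.5481
p-value (two-sided) = 0.58360
At α=0.01: p ≥ α → fail to reject H₀

reject H₀: no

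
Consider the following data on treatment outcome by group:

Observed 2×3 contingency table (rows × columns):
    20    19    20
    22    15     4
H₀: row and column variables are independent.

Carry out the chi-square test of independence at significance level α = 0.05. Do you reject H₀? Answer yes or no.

reject H₀: yes

Row totals [59, 41], col totals [42, 34, 24], n=100
χ² = (20−24.78)²/24.78 + (19−20.06)²/20.06 + (20−14.16)²/14.16 + (22−17.22)²/17.22 + (15−13.94)²/13.94 + (4−9.84)²/9.84 = 8.2601
df = 2
p-value (upper-tail) = 0.01608
At α=0.05: p < α → reject H₀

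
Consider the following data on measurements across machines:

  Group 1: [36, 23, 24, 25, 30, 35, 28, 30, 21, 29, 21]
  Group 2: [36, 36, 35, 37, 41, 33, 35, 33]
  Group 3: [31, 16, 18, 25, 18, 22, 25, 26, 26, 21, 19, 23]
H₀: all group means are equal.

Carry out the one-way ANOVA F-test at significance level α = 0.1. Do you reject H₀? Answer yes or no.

reject H₀: yes

Group means [27.45, 35.75, 22.50], grand mean 27.677
SSB = Σnᵢ(x̄ᵢ−x̄)² = 843.547; SSW = ΣΣ(x−x̄ᵢ)² = 519.227
MSB = 843.547/2 = 421.7735; MSW = 519.227/28 = 18.5438
F = MSB/MSW = 22.7447
df = (2, 28)
p-value (upper-tail) = 0.00000
At α=0.1: p < α → reject H₀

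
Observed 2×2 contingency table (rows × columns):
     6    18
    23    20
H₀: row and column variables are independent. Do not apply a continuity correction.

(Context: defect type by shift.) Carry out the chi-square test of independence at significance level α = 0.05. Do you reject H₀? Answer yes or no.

Row totals [24, 43], col totals [29, 38], n=67
χ² = (6−10.39)²/10.39 + (18−13.61)²/13.61 + (23−18.61)²/18.61 + (20−24.39)²/24.39 = 5.0922
df = 1
p-value (upper-tail) = 0.02403
At α=0.05: p < α → reject H₀

reject H₀: yes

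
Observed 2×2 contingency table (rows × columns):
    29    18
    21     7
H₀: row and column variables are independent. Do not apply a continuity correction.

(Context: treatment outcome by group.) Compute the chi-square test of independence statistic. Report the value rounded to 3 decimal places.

Row totals [47, 28], col totals [50, 25], n=75
χ² = (29−31.33)²/31.33 + (18−15.67)²/15.67 + (21−18.67)²/18.67 + (7−9.33)²/9.33 = 1.3963
df = 1

test statistic = 1.396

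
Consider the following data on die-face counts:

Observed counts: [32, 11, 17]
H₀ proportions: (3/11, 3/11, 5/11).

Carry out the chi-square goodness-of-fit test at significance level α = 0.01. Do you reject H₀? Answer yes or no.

n = 60; E_i = n·p_i = [16.36, 16.36, 27.27]
χ² = (32−16.36)²/16.36 + (11−16.36)²/16.36 + (17−27.27)²/27.27 = 20.5689
df = 2
p-value (upper-tail) = 0.00003
At α=0.01: p < α → reject H₀

reject H₀: yes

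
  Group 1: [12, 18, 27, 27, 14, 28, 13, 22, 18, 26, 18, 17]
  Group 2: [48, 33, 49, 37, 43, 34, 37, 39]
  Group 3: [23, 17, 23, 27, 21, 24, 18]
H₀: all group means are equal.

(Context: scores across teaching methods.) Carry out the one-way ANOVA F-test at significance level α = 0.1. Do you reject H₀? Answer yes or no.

reject H₀: yes

Group means [20.00, 40.00, 21.86], grand mean 26.407
SSB = Σnᵢ(x̄ᵢ−x̄)² = 2115.661; SSW = ΣΣ(x−x̄ᵢ)² = 702.857
MSB = 2115.661/2 = 1057.8307; MSW = 702.857/24 = 29.2857
F = MSB/MSW = 36.1210
df = (2, 24)
p-value (upper-tail) = 0.00000
At α=0.1: p < α → reject H₀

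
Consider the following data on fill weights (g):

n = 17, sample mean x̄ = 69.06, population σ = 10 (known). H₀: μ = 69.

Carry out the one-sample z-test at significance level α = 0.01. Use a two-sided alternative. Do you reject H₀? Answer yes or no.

SE = σ/√n = 10/√17 = 2.4254
z = (x̄−μ₀)/SE = (69.06−69)/2.4254 = 0.0247
p-value (two-sided) = 0.98026
At α=0.01: p ≥ α → fail to reject H₀

reject H₀: no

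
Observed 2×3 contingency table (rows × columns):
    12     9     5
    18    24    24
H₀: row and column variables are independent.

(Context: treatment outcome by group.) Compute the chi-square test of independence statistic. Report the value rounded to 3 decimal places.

test statistic = 3.792

Row totals [26, 66], col totals [30, 33, 29], n=92
χ² = (12−8.48)²/8.48 + (9−9.33)²/9.33 + (5−8.20)²/8.20 + (18−21.52)²/21.52 + (24−23.67)²/23.67 + (24−20.80)²/20.80 = 3.7920
df = 2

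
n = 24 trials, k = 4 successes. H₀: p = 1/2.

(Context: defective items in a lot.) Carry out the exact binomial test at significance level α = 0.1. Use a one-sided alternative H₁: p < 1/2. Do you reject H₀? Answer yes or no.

Exact binomial: n=24, k=4, p₀=1/2=0.5000
P(X≤4) from Σ C(n,i)·p₀^i·(1−p₀)^(n−i)
p-value (one-sided, H₁ less) = 0.00077
At α=0.1: p < α → reject H₀

reject H₀: yes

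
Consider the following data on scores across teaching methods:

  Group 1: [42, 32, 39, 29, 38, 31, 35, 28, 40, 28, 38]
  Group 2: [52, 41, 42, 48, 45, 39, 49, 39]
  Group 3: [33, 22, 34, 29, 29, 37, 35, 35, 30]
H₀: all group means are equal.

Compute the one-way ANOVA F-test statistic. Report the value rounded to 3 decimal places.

Group means [34.55, 44.38, 31.56], grand mean 36.393
SSB = Σnᵢ(x̄ᵢ−x̄)² = 757.854; SSW = ΣΣ(x−x̄ᵢ)² = 600.824
MSB = 757.854/2 = 378.9270; MSW = 600.824/25 = 24.0330
F = MSB/MSW = 15.7670
df = (2, 25)

test statistic = 15.767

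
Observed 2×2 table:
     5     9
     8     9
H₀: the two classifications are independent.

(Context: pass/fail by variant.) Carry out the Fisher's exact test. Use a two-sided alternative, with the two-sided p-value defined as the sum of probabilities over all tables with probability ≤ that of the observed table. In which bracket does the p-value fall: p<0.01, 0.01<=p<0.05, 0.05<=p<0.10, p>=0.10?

Margins: r₁=14, r₂=17, c₁=13, c₂=18, n=31
p_obs = C(14,5)·C(17,8)/C(31,13); sum pmf over tables with pmf ≤ p_obs
p-value (two-sided) = 0.71684
→ bracket: p>=0.10

p-value bracket: p>=0.10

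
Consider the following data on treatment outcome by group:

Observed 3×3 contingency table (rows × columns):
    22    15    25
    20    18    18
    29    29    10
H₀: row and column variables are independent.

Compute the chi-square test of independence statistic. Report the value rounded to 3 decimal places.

Row totals [62, 56, 68], col totals [71, 62, 53], n=186
χ² = (22−23.67)²/23.67 + (15−20.67)²/20.67 + (25−17.67)²/17.67 + (20−21.38)²/21.38 + (18−18.67)²/18.67 + (18−15.96)²/15.96 + (29−25.96)²/25.96 + (29−22.67)²/22.67 + (10−19.38)²/19.38 = 11.7528
df = 4

test statistic = 11.753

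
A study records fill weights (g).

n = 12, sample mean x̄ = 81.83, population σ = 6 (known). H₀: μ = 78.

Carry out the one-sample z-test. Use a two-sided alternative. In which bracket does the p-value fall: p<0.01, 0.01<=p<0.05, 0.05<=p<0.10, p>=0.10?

p-value bracket: 0.01<=p<0.05

SE = σ/√n = 6/√12 = 1.7321
z = (x̄−μ₀)/SE = (81.83−78)/1.7321 = 2.2113
p-value (two-sided) = 0.02702
→ bracket: 0.01<=p<0.05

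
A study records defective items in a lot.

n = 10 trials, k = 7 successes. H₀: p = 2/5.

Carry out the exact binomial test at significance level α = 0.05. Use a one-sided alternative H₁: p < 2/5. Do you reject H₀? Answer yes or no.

reject H₀: no

Exact binomial: n=10, k=7, p₀=2/5=0.4000
P(X≤7) from Σ C(n,i)·p₀^i·(1−p₀)^(n−i)
p-value (one-sided, H₁ less) = 0.98771
At α=0.05: p ≥ α → fail to reject H₀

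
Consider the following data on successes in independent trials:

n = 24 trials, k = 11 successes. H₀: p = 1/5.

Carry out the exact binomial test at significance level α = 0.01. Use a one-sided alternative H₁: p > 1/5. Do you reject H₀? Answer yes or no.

Exact binomial: n=24, k=11, p₀=1/5=0.2000
P(X≥11) from Σ C(n,i)·p₀^i·(1−p₀)^(n−i)
p-value (one-sided, H₁ greater) = 0.00379
At α=0.01: p < α → reject H₀

reject H₀: yes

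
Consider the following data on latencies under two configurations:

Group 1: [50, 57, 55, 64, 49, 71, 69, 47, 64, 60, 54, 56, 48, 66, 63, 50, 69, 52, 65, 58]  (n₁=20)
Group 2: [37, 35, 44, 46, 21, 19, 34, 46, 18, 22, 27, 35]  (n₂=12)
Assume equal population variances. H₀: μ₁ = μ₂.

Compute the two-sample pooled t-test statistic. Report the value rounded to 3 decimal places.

x̄₁=58.350, s₁=7.673, n₁=20
x̄₂=32.000, s₂=10.419, n₂=12
s_p² = [19·7.673² + 11·10.419²]/30 = 77.0850
SE = √(s_p²·(1/20+1/12)) = 3.2059
t = (58.350−32.000)/3.2059 = 8.2191
df = 30

test statistic = 8.219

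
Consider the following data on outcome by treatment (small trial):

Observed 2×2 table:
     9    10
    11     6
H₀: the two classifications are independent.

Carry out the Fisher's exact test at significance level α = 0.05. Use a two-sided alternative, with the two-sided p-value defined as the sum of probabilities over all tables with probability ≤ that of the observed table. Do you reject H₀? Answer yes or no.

Margins: r₁=19, r₂=17, c₁=20, c₂=16, n=36
p_obs = C(19,9)·C(17,11)/C(36,20); sum pmf over tables with pmf ≤ p_obs
p-value (two-sided) = 0.33511
At α=0.05: p ≥ α → fail to reject H₀

reject H₀: no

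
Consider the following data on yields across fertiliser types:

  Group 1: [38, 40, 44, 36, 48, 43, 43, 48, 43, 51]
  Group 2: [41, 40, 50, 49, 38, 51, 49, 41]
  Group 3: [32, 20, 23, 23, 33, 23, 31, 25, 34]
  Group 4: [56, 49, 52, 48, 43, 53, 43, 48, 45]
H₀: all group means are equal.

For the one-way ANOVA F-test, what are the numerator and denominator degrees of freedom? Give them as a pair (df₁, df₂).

degrees of freedom = [3, 32]

k = 4 groups, N = 36 total
df = (k−1, N−k) = (4−1, 36−4) = (3, 32)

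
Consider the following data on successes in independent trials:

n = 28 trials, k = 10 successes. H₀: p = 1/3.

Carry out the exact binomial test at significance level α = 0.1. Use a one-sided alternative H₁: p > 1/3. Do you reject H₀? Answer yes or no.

Exact binomial: n=28, k=10, p₀=1/3=0.3333
P(X≥10) from Σ C(n,i)·p₀^i·(1−p₀)^(n−i)
p-value (one-sided, H₁ greater) = 0.46449
At α=0.1: p ≥ α → fail to reject H₀

reject H₀: no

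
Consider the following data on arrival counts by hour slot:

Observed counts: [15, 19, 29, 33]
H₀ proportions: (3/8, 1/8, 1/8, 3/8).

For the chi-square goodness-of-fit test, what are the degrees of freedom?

degrees of freedom = 3

df = k − 1 = 4 − 1 = 3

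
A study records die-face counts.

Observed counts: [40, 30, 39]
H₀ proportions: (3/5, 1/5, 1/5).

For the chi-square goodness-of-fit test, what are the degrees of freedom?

degrees of freedom = 2

df = k − 1 = 3 − 1 = 2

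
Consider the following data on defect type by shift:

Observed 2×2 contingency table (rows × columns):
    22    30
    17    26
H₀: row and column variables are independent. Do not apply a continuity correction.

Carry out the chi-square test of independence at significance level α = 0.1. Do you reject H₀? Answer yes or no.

reject H₀: no

Row totals [52, 43], col totals [39, 56], n=95
χ² = (22−21.35)²/21.35 + (30−30.65)²/30.65 + (17−17.65)²/17.65 + (26−25.35)²/25.35 = 0.0748
df = 1
p-value (upper-tail) = 0.78450
At α=0.1: p ≥ α → fail to reject H₀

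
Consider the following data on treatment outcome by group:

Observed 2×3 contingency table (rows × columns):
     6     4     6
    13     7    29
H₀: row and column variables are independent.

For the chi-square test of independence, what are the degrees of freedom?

degrees of freedom = 2

df = (r−1)(c−1) = (2−1)·(3−1) = 2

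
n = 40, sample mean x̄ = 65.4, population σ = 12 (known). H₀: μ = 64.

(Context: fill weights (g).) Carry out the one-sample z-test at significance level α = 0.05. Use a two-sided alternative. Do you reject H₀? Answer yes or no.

reject H₀: no

SE = σ/√n = 12/√40 = 1.8974
z = (x̄−μ₀)/SE = (65.4−64)/1.8974 = 0.7379
p-value (two-sided) = 0.46060
At α=0.05: p ≥ α → fail to reject H₀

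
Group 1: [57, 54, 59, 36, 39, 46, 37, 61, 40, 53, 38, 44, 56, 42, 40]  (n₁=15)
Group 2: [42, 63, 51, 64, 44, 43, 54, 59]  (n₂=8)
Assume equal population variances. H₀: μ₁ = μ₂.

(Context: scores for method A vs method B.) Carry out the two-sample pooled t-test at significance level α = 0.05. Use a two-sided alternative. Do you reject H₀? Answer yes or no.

x̄₁=46.800, s₁=8.882, n₁=15
x̄₂=52.500, s₂=8.960, n₂=8
s_p² = [14·8.882² + 7·8.960²]/21 = 79.3524
SE = √(s_p²·(1/15+1/8)) = 3.8999
t = (46.800−52.500)/3.8999 = -1.4616
df = 21
p-value (two-sided) = 0.15866
At α=0.05: p ≥ α → fail to reject H₀

reject H₀: no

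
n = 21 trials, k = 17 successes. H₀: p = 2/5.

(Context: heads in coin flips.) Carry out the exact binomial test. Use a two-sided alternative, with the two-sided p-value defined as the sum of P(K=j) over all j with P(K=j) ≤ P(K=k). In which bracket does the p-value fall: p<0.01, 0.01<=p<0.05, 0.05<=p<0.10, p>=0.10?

Exact binomial: n=21, k=17, p₀=2/5=0.4000
P(X=j) = C(n,j)·p₀^j·(1−p₀)^(n−j); p = Σ P(X=j) over j with P(X=j) ≤ P(X=17)
p-value (two-sided) = 0.00018
→ bracket: p<0.01

p-value bracket: p<0.01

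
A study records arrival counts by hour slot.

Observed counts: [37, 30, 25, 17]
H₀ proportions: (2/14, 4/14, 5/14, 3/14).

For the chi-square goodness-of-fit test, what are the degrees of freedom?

df = k − 1 = 4 − 1 = 3

degrees of freedom = 3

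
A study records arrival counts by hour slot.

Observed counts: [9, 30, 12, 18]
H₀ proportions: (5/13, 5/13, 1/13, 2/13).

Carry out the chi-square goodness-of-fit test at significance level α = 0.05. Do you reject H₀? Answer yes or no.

n = 69; E_i = n·p_i = [26.54, 26.54, 5.31, 10.62]
χ² = (9−26.54)²/26.54 + (30−26.54)²/26.54 + (12−5.31)²/5.31 + (18−10.62)²/10.62 = 25.6174
df = 3
p-value (upper-tail) = 0.00001
At α=0.05: p < α → reject H₀

reject H₀: yes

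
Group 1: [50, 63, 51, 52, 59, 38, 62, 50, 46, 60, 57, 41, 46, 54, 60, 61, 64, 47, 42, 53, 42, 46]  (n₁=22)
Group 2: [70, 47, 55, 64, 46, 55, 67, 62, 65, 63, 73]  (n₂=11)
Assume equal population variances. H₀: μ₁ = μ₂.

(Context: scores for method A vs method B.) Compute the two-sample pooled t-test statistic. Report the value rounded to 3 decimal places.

test statistic = -2.845

x̄₁=52.000, s₁=7.904, n₁=22
x̄₂=60.636, s₂=8.846, n₂=11
s_p² = [21·7.904² + 10·8.846²]/31 = 67.5660
SE = √(s_p²·(1/22+1/11)) = 3.0354
t = (52.000−60.636)/3.0354 = -2.8452
df = 31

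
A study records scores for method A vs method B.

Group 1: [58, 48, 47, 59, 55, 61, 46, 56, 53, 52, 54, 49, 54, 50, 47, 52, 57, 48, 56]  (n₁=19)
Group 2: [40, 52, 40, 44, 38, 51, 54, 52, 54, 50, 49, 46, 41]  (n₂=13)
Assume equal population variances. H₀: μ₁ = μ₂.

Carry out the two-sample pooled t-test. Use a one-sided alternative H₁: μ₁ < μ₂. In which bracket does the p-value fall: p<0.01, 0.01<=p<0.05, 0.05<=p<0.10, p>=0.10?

x̄₁=52.737, s₁=4.483, n₁=19
x̄₂=47.000, s₂=5.788, n₂=13
s_p² = [18·4.483² + 12·5.788²]/30 = 25.4561
SE = √(s_p²·(1/19+1/13)) = 1.8160
t = (52.737−47.000)/1.8160 = 3.1590
df = 30
p-value (one-sided, H₁ less) = 0.99820
→ bracket: p>=0.10

p-value bracket: p>=0.10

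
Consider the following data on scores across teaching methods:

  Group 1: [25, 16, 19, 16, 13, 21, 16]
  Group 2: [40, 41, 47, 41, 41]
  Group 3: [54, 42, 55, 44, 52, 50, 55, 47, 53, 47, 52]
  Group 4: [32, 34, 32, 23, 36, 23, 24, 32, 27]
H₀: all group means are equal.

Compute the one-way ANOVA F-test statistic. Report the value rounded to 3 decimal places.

Group means [18.00, 42.00, 50.09, 29.22], grand mean 35.938
SSB = Σnᵢ(x̄ᵢ−x̄)² = 5045.410; SSW = ΣΣ(x−x̄ᵢ)² = 530.465
MSB = 5045.410/3 = 1681.8035; MSW = 530.465/28 = 18.9452
F = MSB/MSW = 88.7722
df = (3, 28)

test statistic = 88.772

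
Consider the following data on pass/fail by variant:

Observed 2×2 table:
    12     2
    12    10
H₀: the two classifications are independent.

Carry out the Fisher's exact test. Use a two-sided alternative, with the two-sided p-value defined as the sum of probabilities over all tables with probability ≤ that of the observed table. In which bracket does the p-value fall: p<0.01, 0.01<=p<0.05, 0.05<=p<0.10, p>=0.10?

Margins: r₁=14, r₂=22, c₁=24, c₂=12, n=36
p_obs = C(14,12)·C(22,12)/C(36,24); sum pmf over tables with pmf ≤ p_obs
p-value (two-sided) = 0.07562
→ bracket: 0.05<=p<0.10

p-value bracket: 0.05<=p<0.10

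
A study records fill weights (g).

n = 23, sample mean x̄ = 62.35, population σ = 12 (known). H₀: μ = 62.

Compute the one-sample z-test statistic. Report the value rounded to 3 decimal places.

SE = σ/√n = 12/√23 = 2.5022
z = (x̄−μ₀)/SE = (62.35−62)/2.5022 = 0.1399

test statistic = 0.140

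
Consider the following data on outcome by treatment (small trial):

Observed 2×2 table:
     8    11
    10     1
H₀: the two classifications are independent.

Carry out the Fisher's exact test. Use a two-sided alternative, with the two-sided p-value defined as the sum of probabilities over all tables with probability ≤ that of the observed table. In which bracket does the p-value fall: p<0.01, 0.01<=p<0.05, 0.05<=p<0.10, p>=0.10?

Margins: r₁=19, r₂=11, c₁=18, c₂=12, n=30
p_obs = C(19,8)·C(11,10)/C(30,18); sum pmf over tables with pmf ≤ p_obs
p-value (two-sided) = 0.01823
→ bracket: 0.01<=p<0.05

p-value bracket: 0.01<=p<0.05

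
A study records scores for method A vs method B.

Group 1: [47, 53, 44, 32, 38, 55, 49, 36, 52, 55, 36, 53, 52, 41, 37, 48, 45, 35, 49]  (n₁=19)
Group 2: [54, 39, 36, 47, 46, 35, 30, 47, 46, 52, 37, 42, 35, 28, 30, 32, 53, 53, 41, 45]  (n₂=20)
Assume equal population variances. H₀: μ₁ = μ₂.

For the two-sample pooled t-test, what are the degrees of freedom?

df = n₁ + n₂ − 2 = 19 + 20 − 2 = 37

degrees of freedom = 37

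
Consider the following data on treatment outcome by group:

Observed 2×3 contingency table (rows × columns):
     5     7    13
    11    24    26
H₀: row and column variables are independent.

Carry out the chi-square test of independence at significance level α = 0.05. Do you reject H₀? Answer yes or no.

reject H₀: no

Row totals [25, 61], col totals [16, 31, 39], n=86
χ² = (5−4.65)²/4.65 + (7−9.01)²/9.01 + (13−11.34)²/11.34 + (11−11.35)²/11.35 + (24−21.99)²/21.99 + (26−27.66)²/27.66 = 1.0138
df = 2
p-value (upper-tail) = 0.60236
At α=0.05: p ≥ α → fail to reject H₀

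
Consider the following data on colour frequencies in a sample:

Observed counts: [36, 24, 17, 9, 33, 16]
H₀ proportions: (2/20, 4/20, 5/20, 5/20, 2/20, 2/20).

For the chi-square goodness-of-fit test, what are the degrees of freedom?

degrees of freedom = 5

df = k − 1 = 6 − 1 = 5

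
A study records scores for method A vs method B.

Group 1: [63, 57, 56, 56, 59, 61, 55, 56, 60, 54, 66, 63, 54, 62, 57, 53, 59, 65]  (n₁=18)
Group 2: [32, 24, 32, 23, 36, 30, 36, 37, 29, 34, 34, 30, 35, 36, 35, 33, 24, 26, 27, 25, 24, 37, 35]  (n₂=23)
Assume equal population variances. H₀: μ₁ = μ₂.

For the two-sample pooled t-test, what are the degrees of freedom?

degrees of freedom = 39

df = n₁ + n₂ − 2 = 18 + 23 − 2 = 39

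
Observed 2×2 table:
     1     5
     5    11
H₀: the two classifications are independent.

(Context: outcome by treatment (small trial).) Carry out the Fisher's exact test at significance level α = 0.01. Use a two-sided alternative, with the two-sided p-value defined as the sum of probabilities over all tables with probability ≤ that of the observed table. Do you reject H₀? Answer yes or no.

Margins: r₁=6, r₂=16, c₁=6, c₂=16, n=22
p_obs = C(6,1)·C(16,5)/C(22,6); sum pmf over tables with pmf ≤ p_obs
p-value (two-sided) = 0.63411
At α=0.01: p ≥ α → fail to reject H₀

reject H₀: no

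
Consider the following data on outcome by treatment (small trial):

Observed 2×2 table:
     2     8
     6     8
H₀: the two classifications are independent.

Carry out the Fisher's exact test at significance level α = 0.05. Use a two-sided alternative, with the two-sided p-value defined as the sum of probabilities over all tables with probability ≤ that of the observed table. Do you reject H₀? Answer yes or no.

reject H₀: no

Margins: r₁=10, r₂=14, c₁=8, c₂=16, n=24
p_obs = C(10,2)·C(14,6)/C(24,8); sum pmf over tables with pmf ≤ p_obs
p-value (two-sided) = 0.38754
At α=0.05: p ≥ α → fail to reject H₀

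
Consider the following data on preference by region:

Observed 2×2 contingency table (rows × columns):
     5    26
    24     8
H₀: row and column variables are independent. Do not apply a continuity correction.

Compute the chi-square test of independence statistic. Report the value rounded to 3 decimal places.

test statistic = 21.967

Row totals [31, 32], col totals [29, 34], n=63
χ² = (5−14.27)²/14.27 + (26−16.73)²/16.73 + (24−14.73)²/14.73 + (8−17.27)²/17.27 = 21.9673
df = 1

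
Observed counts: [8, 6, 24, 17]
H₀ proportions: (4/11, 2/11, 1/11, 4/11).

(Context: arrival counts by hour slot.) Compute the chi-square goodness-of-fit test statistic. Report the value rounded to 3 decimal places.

n = 55; E_i = n·p_i = [20.00, 10.00, 5.00, 20.00]
χ² = (8−20.00)²/20.00 + (6−10.00)²/10.00 + (24−5.00)²/5.00 + (17−20.00)²/20.00 = 81.4500
df = 3

test statistic = 81.450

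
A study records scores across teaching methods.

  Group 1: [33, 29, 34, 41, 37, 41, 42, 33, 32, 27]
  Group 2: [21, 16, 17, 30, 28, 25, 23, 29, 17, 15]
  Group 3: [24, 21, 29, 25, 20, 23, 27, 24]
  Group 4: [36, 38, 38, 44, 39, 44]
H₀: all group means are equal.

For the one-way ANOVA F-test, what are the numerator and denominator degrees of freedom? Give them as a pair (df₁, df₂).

k = 4 groups, N = 34 total
df = (k−1, N−k) = (4−1, 34−4) = (3, 30)

degrees of freedom = [3, 30]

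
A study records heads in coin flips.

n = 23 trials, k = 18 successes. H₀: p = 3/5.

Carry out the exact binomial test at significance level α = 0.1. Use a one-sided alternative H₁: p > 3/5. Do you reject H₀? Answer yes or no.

reject H₀: yes

Exact binomial: n=23, k=18, p₀=3/5=0.6000
P(X≥18) from Σ C(n,i)·p₀^i·(1−p₀)^(n−i)
p-value (one-sided, H₁ greater) = 0.05397
At α=0.1: p < α → reject H₀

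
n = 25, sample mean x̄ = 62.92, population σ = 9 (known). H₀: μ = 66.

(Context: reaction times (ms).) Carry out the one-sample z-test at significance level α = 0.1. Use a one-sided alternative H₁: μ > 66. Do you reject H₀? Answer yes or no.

SE = σ/√n = 9/√25 = 1.8000
z = (x̄−μ₀)/SE = (62.92−66)/1.8000 = -1.7111
p-value (one-sided, H₁ greater) = 0.95647
At α=0.1: p ≥ α → fail to reject H₀

reject H₀: no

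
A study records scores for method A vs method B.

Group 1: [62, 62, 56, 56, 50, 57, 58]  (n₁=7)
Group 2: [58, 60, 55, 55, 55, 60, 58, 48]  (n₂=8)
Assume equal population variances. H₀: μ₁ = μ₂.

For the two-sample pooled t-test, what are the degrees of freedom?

df = n₁ + n₂ − 2 = 7 + 8 − 2 = 13

degrees of freedom = 13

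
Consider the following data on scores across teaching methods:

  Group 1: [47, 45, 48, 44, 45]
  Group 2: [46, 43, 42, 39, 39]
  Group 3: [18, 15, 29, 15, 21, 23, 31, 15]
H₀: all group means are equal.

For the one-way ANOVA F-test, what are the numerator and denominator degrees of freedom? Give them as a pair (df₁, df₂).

degrees of freedom = [2, 15]

k = 3 groups, N = 18 total
df = (k−1, N−k) = (3−1, 18−3) = (2, 15)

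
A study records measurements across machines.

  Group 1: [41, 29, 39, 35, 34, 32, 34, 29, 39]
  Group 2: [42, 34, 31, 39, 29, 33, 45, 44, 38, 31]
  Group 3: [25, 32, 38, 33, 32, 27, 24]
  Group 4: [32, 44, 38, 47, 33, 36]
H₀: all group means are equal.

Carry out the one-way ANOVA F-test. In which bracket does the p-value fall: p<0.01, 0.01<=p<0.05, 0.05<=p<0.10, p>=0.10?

p-value bracket: 0.01<=p<0.05

Group means [34.67, 36.60, 30.14, 38.33], grand mean 34.969
SSB = Σnᵢ(x̄ᵢ−x̄)² = 258.378; SSW = ΣΣ(x−x̄ᵢ)² = 784.590
MSB = 258.378/3 = 86.1261; MSW = 784.590/28 = 28.0211
F = MSB/MSW = 3.0736
df = (3, 28)
p-value (upper-tail) = 0.04384
→ bracket: 0.01<=p<0.05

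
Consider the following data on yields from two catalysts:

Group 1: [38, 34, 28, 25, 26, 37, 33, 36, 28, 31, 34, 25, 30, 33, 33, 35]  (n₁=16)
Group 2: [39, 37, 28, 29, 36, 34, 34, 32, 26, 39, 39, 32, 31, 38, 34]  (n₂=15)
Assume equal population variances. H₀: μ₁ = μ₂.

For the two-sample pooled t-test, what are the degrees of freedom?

degrees of freedom = 29

df = n₁ + n₂ − 2 = 16 + 15 − 2 = 29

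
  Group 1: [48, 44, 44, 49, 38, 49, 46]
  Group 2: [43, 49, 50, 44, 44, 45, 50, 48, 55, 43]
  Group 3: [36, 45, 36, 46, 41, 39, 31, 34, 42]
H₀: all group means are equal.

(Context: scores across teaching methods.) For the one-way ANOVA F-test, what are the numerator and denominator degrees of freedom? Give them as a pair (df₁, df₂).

k = 3 groups, N = 26 total
df = (k−1, N−k) = (3−1, 26−3) = (2, 23)

degrees of freedom = [2, 23]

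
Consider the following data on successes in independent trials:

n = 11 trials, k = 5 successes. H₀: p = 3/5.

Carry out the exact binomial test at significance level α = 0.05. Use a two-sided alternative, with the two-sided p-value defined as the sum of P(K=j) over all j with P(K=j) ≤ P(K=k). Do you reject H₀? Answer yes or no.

Exact binomial: n=11, k=5, p₀=3/5=0.6000
P(X=j) = C(n,j)·p₀^j·(1−p₀)^(n−j); p = Σ P(X=j) over j with P(X=j) ≤ P(X=5)
p-value (two-sided) = 0.36542
At α=0.05: p ≥ α → fail to reject H₀

reject H₀: no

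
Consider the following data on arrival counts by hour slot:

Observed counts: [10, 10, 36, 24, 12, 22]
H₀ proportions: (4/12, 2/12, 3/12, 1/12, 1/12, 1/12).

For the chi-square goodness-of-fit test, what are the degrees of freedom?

degrees of freedom = 5

df = k − 1 = 6 − 1 = 5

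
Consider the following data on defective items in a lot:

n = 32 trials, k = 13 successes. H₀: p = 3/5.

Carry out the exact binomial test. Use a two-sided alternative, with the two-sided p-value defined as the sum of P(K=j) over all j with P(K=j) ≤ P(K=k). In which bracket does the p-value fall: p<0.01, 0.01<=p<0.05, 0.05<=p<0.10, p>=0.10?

p-value bracket: 0.01<=p<0.05

Exact binomial: n=32, k=13, p₀=3/5=0.6000
P(X=j) = C(n,j)·p₀^j·(1−p₀)^(n−j); p = Σ P(X=j) over j with P(X=j) ≤ P(X=13)
p-value (two-sided) = 0.03003
→ bracket: 0.01<=p<0.05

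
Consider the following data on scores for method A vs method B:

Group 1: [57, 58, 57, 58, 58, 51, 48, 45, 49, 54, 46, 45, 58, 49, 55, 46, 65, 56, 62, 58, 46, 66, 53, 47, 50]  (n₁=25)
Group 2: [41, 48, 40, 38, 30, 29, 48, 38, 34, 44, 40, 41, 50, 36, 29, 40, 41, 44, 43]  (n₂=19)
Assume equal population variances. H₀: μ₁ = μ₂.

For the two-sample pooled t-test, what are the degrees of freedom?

degrees of freedom = 42

df = n₁ + n₂ − 2 = 25 + 19 − 2 = 42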